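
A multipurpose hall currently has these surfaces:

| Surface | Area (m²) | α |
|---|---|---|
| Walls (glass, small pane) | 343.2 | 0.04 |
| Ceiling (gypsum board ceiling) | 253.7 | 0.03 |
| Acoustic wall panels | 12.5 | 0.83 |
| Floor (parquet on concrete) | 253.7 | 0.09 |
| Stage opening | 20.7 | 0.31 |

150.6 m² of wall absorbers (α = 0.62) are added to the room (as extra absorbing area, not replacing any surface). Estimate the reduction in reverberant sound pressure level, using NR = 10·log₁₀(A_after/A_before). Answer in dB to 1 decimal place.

4.0 dB

Total absorption A_before = 343.2×0.04 + 253.7×0.03 + 12.5×0.83 + 253.7×0.09 + 20.7×0.31
  = 13.728 + 7.611 + 10.375 + 22.833 + 6.417 = 60.964 m² sabins.
Added absorption = 150.6 × 0.62 = 93.372 sabins.
New total A_after = 154.336 sabins.
NR = 10·log₁₀(154.336/60.964) = 4.0 dB.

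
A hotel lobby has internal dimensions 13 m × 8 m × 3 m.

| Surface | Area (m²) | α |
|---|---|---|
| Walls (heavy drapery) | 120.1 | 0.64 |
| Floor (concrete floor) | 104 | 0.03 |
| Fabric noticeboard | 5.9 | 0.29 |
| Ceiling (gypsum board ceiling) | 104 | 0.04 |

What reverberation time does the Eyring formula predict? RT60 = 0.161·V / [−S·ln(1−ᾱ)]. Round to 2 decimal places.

S = Σ Sᵢ = 334.0 m².
Absorption A = 120.1·0.64 + 104·0.03 + 5.9·0.29 + 104·0.04 = 85.855 sabins.
Mean coefficient ᾱ = A/S = 0.2571.
Eyring denominator: −S ln(1−ᾱ) = 99.263.
V = 13 × 8 × 3 = 312 m³.
RT60 = 0.161 × 312 / 99.263 = 0.51 s.

0.51 s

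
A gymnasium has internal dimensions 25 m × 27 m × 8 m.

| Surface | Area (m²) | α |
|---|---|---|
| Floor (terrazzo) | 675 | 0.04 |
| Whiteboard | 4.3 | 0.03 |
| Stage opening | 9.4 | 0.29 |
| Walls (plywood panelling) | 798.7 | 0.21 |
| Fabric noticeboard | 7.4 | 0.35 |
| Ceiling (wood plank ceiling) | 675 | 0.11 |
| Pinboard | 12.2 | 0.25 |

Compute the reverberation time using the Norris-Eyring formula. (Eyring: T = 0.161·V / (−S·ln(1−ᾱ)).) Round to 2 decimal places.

Total surface area S = 675 + 4.3 + 9.4 + 798.7 + 7.4 + 675 + 12.2 = 2182.0 m².
Σ(Sᵢαᵢ) = 675·0.04 + 4.3·0.03 + 9.4·0.29 + 798.7·0.21 + 7.4·0.35 + 675·0.11 + 12.2·0.25 = 277.472.
Mean coefficient ᾱ = A/S = 0.1272.
−S·ln(1−ᾱ) = −2182.0 × ln(1 − 0.1272) = 296.859.
V = 25 × 27 × 8 = 5400 m³.
T = 0.161·V/[−S·ln(1−ᾱ)] = 0.161·5400/296.859 = 2.93 s.

2.93 s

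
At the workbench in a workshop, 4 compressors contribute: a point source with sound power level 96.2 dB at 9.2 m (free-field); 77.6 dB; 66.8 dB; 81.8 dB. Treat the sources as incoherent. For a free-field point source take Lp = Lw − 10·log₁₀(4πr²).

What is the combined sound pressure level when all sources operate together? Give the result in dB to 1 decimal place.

83.4 dB

Source at 9.2 m: Lp = 96.2 − 10·log₁₀(4π·9.2²) = 96.2 − 10·log₁₀(1063.618) = 65.9 dB.
Sum in the linear (power) domain: Σ 10^(Lᵢ/10) = 10^(65.9/10) + 10^(77.6/10) + 10^(66.8/10) + 10^(81.8/10) = 2.176e+08.
Back to dB: 10·log₁₀ Σ = 83.4 dB.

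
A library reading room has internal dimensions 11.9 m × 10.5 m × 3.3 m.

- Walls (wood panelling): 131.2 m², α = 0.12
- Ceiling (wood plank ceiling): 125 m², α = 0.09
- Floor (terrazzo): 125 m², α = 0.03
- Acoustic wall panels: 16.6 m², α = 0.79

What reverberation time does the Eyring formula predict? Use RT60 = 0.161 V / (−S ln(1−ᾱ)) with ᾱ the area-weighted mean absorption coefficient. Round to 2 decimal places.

S = Σ Sᵢ = 397.8 m².
Σ(Sᵢαᵢ) = 131.2×0.12 + 125×0.09 + 125×0.03 + 16.6×0.79 = 43.858.
Mean coefficient ᾱ = A/S = 0.1103.
Eyring denominator: −S ln(1−ᾱ) = 46.491.
V = 11.9 × 10.5 × 3.3 = 412.335 m³.
RT60 = 0.161 × 412.335 / 46.491 = 1.43 s.

1.43 s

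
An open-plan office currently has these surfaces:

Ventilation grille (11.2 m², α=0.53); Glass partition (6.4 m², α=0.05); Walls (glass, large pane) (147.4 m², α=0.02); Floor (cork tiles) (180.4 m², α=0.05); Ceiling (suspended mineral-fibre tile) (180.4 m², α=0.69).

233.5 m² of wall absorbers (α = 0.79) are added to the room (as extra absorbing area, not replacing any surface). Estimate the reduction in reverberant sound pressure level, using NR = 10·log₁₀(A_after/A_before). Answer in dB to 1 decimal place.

3.6 dB

Total absorption A_before = 11.2·0.53 + 6.4·0.05 + 147.4·0.02 + 180.4·0.05 + 180.4·0.69
  = 5.936 + 0.320 + 2.948 + 9.020 + 124.476 = 142.700 m² sabins.
Treatment contributes 233.5·0.79 = 184.465 sabins.
New total A_after = 327.165 sabins.
Reduction = 10 log₁₀(A_after/A_before) = 10 log₁₀(2.2927) = 3.6 dB.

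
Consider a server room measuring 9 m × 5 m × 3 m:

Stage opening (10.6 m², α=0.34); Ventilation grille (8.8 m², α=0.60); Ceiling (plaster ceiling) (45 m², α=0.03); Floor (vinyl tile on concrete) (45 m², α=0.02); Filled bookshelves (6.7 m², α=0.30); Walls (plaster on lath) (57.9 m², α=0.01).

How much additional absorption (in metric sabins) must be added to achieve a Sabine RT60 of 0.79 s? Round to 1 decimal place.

13.8 sabins

A₁ = Σ Sᵢαᵢ = 10.6·0.34 + 8.8·0.60 + 45·0.03 + 45·0.02 + 6.7·0.30 + 57.9·0.01 = 13.723 sabins.
V = 135 m³. Required absorption A₂ = 0.161 × 135 / 0.79 = 27.513 sabins.
ΔA = A₂ − A₁ = 27.513 − 13.723 = 13.8 sabins.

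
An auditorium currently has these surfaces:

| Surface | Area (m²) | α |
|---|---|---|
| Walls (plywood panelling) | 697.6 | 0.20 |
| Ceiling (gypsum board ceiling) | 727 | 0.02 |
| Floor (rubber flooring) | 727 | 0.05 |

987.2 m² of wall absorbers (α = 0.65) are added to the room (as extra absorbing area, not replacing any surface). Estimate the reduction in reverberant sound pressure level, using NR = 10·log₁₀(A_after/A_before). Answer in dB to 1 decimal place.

6.4 dB

Equivalent absorption area: A_before = 697.6·0.20 + 727·0.02 + 727·0.05 = 190.410 m².
Treatment contributes 987.2·0.65 = 641.680 sabins.
A_after = 190.410 + 641.680 = 832.090 sabins.
Reduction = 10 log₁₀(A_after/A_before) = 10 log₁₀(4.3700) = 6.4 dB.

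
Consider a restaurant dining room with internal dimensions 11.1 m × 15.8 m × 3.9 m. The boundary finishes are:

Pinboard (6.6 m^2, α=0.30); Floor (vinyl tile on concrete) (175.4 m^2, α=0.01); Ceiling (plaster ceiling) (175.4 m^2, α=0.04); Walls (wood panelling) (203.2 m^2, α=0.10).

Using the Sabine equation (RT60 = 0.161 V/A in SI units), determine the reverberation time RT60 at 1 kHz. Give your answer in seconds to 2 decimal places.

3.54 s

Total absorption A = 6.6*0.30 + 175.4*0.01 + 175.4*0.04 + 203.2*0.10
  = 1.980 + 1.754 + 7.016 + 20.320 = 31.070 m^2 sabins.
Volume V = 11.1 × 15.8 × 3.9 = 683.982 m³.
RT60 = 0.161 · V / A = 0.161 × 683.982 / 31.070 = 3.54 s.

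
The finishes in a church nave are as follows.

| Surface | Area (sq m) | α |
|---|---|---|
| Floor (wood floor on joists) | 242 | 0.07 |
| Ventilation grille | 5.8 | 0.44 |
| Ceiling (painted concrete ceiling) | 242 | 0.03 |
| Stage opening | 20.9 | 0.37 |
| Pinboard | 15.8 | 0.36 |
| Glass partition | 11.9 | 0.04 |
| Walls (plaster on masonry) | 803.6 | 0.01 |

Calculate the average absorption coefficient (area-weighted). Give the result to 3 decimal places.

Total surface area S = 1342.0 sq m.
A = 242×0.07 + 5.8×0.44 + 242×0.03 + 20.9×0.37 + 15.8×0.36 + 11.9×0.04 + 803.6×0.01 = 48.685 sabins.
ᾱ = 48.685 / 1342.0 = 0.036.

0.036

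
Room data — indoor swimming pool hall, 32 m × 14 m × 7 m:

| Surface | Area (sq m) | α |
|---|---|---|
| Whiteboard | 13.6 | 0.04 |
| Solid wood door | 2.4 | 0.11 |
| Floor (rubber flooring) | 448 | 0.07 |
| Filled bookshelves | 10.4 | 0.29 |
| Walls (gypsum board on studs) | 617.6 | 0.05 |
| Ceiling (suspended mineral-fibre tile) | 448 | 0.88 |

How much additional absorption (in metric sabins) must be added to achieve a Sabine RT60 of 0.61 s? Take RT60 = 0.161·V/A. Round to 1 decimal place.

367.4 sabins

A₁ = Σ Sᵢαᵢ = 13.6×0.04 + 2.4×0.11 + 448×0.07 + 10.4×0.29 + 617.6×0.05 + 448×0.88 = 460.304 sabins.
Target A₂ = 0.161·3136/0.61 = 827.698 sabins (V = 3136 m³).
ΔA = A₂ − A₁ = 827.698 − 460.304 = 367.4 sabins.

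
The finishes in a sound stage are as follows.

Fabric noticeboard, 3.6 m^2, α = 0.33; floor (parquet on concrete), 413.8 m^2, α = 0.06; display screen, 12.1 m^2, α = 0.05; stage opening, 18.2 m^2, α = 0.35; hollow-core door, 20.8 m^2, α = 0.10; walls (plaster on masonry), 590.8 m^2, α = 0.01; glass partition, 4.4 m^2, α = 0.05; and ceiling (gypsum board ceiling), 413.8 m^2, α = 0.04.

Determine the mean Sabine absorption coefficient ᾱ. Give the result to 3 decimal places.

Total surface area S = 1477.5 m^2.
Weighted sum Σ Sα = 57.751.
ᾱ = 57.751 / 1477.5 = 0.039.

0.039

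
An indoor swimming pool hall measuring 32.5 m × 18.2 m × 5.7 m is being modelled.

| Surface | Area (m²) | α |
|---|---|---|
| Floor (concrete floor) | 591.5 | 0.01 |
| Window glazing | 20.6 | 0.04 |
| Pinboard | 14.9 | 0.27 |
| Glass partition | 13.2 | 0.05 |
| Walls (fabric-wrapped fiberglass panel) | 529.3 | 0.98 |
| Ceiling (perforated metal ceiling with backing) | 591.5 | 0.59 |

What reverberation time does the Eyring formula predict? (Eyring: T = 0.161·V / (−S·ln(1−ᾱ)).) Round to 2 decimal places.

Total surface area S = 591.5 + 20.6 + 14.9 + 13.2 + 529.3 + 591.5 = 1761.0 m².
Absorption A = 591.5·0.01 + 20.6·0.04 + 14.9·0.27 + 13.2·0.05 + 529.3·0.98 + 591.5·0.59 = 879.121 sabins.
Mean coefficient ᾱ = A/S = 0.4992.
−S·ln(1−ᾱ) = −1761.0 × ln(1 − 0.4992) = 1217.817.
V = 32.5 × 18.2 × 5.7 = 3371.55 m³.
T = 0.161·V/[−S·ln(1−ᾱ)] = 0.161·3371.55/1217.817 = 0.45 s.

0.45 sec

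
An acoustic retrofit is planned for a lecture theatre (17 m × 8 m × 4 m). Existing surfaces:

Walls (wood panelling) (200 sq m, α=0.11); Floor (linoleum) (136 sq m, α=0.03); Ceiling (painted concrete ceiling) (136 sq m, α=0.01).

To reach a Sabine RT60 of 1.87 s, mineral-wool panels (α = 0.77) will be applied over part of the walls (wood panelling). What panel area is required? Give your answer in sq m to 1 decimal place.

29.4

Total absorption A₁ = 200*0.11 + 136*0.03 + 136*0.01
  = 22.000 + 4.080 + 1.360 = 27.440 sq m sabins.
V = 544 m³. Target absorption A₂ = 0.161 × 544 / 1.87 = 46.836 sabins.
ΔA needed = 46.836 − 27.440 = 19.396 sabins.
Each sq m of panel replacing the walls (wood panelling) adds (0.77 − 0.11) = 0.66 sabins.
Panel area = 19.396 / 0.66 = 29.4 sq m.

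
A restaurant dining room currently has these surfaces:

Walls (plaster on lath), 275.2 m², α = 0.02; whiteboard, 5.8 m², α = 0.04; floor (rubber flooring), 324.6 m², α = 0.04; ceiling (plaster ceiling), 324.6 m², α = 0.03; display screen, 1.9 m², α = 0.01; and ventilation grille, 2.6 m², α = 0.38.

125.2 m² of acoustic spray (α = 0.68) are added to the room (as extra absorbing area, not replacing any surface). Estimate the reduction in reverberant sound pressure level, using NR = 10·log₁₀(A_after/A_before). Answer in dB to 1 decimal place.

Total absorption A_before = 275.2·0.02 + 5.8·0.04 + 324.6·0.04 + 324.6·0.03 + 1.9·0.01 + 2.6·0.38
  = 5.504 + 0.232 + 12.984 + 9.738 + 0.019 + 0.988 = 29.465 m² sabins.
Treatment contributes 125.2·0.68 = 85.136 sabins.
A_after = 29.465 + 85.136 = 114.601 sabins.
NR = 10·log₁₀(114.601/29.465) = 5.9 dB.

5.9 dB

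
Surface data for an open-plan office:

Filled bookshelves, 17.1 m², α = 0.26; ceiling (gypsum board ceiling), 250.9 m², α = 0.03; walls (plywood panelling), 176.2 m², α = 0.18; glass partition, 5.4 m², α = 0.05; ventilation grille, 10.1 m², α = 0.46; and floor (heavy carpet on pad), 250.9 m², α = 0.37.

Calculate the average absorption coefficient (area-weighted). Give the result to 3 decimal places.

S = Σ Sᵢ = 17.1 + 250.9 + 176.2 + 5.4 + 10.1 + 250.9 = 710.6 m².
Weighted sum Σ Sα = 141.438.
ᾱ = 141.438 / 710.6 = 0.199.

0.199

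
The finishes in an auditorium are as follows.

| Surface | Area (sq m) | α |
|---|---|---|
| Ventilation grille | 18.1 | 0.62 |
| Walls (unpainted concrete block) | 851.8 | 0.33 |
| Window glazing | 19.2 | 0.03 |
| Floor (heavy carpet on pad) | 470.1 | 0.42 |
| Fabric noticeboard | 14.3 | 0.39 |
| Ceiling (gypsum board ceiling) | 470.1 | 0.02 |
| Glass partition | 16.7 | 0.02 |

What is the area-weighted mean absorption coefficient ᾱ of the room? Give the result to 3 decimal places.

Total surface area S = 1860.3 sq m.
A = 18.1×0.62 + 851.8×0.33 + 19.2×0.03 + 470.1×0.42 + 14.3×0.39 + 470.1×0.02 + 16.7×0.02 = 505.647 sabins.
ᾱ = 505.647 / 1860.3 = 0.272.

0.272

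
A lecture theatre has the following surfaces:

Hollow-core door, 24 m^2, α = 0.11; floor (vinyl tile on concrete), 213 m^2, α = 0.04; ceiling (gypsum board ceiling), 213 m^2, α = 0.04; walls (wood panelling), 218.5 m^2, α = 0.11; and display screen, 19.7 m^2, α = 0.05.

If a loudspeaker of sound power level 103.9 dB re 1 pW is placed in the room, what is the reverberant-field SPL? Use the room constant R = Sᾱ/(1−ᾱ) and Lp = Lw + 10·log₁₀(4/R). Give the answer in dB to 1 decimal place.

93.1 dB

A = 44.700 sabins; S = 688.2 m^2.
ᾱ = 0.0650, so room constant R = A/(1−ᾱ) = 47.807 m^2.
Lp = Lw + 10 log₁₀(4/R) = 103.9 -10.77 = 93.1 dB.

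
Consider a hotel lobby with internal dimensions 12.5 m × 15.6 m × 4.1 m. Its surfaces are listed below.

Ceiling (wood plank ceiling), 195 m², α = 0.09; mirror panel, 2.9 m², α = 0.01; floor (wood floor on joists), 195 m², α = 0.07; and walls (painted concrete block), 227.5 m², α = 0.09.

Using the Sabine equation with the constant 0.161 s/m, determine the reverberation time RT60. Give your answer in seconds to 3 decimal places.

2.490 s

A = Σ Sᵢαᵢ = 195*0.09 + 2.9*0.01 + 195*0.07 + 227.5*0.09 = 51.704 sabins.
Volume V = 12.5 × 15.6 × 4.1 = 799.5 m³.
Sabine: RT60 = 0.161 × 799.5 / 51.704 = 2.490 s.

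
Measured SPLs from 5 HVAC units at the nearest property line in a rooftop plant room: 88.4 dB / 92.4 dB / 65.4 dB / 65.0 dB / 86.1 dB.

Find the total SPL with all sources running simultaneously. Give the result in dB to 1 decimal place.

94.5 dB

Sum in the linear (power) domain: Σ 10^(Lᵢ/10) = 10^(88.4/10) + 10^(92.4/10) + 10^(65.4/10) + 10^(65.0/10) + 10^(86.1/10) = 2.844e+09.
L_total = 10·log₁₀(2.844e+09) = 94.5 dB.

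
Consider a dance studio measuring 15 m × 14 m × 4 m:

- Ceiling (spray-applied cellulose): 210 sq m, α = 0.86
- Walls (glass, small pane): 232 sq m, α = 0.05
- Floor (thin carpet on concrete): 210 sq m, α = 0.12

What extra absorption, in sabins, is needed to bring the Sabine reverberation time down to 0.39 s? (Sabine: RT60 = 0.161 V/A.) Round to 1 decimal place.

Total absorption A₁ = 210·0.86 + 232·0.05 + 210·0.12
  = 180.600 + 11.600 + 25.200 = 217.400 sq m sabins.
Target A₂ = 0.161·840/0.39 = 346.769 sabins (V = 840 m³).
ΔA = A₂ − A₁ = 346.769 − 217.400 = 129.4 sabins.

129.4 sabins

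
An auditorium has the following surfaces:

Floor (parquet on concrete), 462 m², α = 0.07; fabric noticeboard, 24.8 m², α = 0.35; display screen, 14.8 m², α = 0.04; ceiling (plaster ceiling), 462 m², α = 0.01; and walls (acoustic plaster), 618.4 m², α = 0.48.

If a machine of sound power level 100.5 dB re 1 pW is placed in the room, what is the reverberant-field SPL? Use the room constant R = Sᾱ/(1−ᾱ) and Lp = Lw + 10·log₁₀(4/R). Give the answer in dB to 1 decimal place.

80.1 dB

Σ(Sᵢαᵢ) = 462×0.07 + 24.8×0.35 + 14.8×0.04 + 462×0.01 + 618.4×0.48 = 343.064; total area S = 1582.0 m².
ᾱ = 343.064/1582.0 = 0.2169; R = Sᾱ/(1−ᾱ) = 343.064/(1−0.2169) = 438.085 m².
Lp = Lw + 10 log₁₀(4/R) = 100.5 -20.39 = 80.1 dB.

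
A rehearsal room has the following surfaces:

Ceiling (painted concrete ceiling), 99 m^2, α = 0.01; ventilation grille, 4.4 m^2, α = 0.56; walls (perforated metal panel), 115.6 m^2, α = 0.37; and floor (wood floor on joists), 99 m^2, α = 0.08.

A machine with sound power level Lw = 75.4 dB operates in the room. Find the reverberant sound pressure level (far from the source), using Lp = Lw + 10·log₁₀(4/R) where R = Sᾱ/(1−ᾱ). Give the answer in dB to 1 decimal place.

A = 54.146 sabins; S = 318.0 m^2.
ᾱ = 0.1703, so room constant R = A/(1−ᾱ) = 65.260 m^2.
Lp = Lw + 10 log₁₀(4/R) = 75.4 -12.13 = 63.3 dB.

63.3 dB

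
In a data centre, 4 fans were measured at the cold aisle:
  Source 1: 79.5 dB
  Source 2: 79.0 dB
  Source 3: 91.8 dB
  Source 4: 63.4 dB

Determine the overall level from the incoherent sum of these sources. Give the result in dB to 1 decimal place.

92.3 dB

Converting to relative power and adding: 10^(79.5/10) + 10^(79.0/10) + 10^(91.8/10) + 10^(63.4/10) = 1.684e+09.
L_total = 10·log₁₀(1.684e+09) = 92.3 dB.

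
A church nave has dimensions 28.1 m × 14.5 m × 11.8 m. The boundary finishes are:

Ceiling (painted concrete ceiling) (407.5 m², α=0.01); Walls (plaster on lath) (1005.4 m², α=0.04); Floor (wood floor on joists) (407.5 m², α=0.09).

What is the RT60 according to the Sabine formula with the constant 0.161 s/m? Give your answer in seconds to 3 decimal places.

9.560 sec

Summing Sᵢαᵢ: 4.075 + 40.216 + 36.675 → A = 80.966 sabins.
Volume V = 28.1 × 14.5 × 11.8 = 4807.91 m³.
T = 0.161 V/A = 0.161·4807.91/80.966 = 9.560 s.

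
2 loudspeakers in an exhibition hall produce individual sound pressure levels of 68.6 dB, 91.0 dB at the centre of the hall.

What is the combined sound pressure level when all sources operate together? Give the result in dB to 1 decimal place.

Sum in the linear (power) domain: Σ 10^(Lᵢ/10) = 10^(68.6/10) + 10^(91.0/10) = 1.266e+09.
L_total = 10·log₁₀(1.266e+09) = 91.0 dB.

91.0 dB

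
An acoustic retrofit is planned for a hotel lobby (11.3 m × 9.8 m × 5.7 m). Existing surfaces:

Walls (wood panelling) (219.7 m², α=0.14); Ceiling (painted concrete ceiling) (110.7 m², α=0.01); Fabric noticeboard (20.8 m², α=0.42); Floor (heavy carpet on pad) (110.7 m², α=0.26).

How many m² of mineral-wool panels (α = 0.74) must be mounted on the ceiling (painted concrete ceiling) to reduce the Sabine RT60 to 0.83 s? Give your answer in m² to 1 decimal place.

72.7

Equivalent absorption area: A₁ = 219.7×0.14 + 110.7×0.01 + 20.8×0.42 + 110.7×0.26 = 69.383 m².
V = 631.218 m³. Target absorption A₂ = 0.161 × 631.218 / 0.83 = 122.441 sabins.
Absorption to add: 122.441 − 69.383 = 53.058 sabins.
Net gain per m²: Δα = 0.74 − 0.01 = 0.73.
Panel area = 53.058 / 0.73 = 72.7 m².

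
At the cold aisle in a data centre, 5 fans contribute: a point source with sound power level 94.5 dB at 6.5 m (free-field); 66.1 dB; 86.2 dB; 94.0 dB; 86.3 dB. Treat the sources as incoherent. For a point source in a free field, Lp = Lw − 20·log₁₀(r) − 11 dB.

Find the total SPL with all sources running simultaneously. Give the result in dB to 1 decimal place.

Source at 6.5 m: Lp = 94.5 − 20·log₁₀(6.5) − 11 = 67.2 dB.
Converting to relative power and adding: 10^(67.2/10) + 10^(66.1/10) + 10^(86.2/10) + 10^(94.0/10) + 10^(86.3/10) = 3.365e+09.
Combined level = 10 log₁₀(3.365e+09) = 95.3 dB.

95.3 dB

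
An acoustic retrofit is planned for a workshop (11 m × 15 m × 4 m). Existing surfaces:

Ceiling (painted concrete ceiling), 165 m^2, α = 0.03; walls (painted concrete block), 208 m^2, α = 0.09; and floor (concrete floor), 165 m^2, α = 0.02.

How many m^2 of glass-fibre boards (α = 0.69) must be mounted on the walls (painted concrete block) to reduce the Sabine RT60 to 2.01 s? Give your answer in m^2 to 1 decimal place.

43.2

Equivalent absorption area: A₁ = 165×0.03 + 208×0.09 + 165×0.02 = 26.970 m^2.
Required A₂ = 0.161·660/2.01 = 52.866 sabins.
Absorption to add: 52.866 − 26.970 = 25.896 sabins.
Net gain per m^2: Δα = 0.69 − 0.09 = 0.60.
Area = ΔA/Δα = 25.896/0.60 = 43.2 m^2.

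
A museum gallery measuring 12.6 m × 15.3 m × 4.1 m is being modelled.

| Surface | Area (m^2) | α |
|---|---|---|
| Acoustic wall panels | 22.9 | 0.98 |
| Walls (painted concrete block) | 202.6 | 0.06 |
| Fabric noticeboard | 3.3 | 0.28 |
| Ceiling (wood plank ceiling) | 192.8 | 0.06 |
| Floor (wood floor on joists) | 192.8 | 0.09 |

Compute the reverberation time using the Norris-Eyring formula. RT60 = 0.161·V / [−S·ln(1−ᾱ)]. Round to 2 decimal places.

Total surface area S = 22.9 + 202.6 + 3.3 + 192.8 + 192.8 = 614.4 m^2.
Absorption A = 22.9×0.98 + 202.6×0.06 + 3.3×0.28 + 192.8×0.06 + 192.8×0.09 = 64.442 sabins.
ᾱ = 64.442 / 614.4 = 0.1049.
Eyring denominator: −S ln(1−ᾱ) = 68.088.
V = 12.6 × 15.3 × 4.1 = 790.398 m³.
T = 0.161·V/[−S·ln(1−ᾱ)] = 0.161·790.398/68.088 = 1.87 s.

1.87 s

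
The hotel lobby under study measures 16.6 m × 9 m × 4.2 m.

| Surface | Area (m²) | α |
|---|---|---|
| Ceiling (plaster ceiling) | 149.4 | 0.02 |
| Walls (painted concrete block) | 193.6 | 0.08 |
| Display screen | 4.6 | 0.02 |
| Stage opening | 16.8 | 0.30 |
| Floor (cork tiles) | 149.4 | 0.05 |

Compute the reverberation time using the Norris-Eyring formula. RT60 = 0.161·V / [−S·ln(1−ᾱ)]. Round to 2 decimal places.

S = Σ Sᵢ = 513.8 m².
Absorption A = 149.4×0.02 + 193.6×0.08 + 4.6×0.02 + 16.8×0.30 + 149.4×0.05 = 31.078 sabins.
Mean coefficient ᾱ = A/S = 0.0605.
−S·ln(1−ᾱ) = −513.8 × ln(1 − 0.0605) = 32.065.
V = 16.6 × 9 × 4.2 = 627.48 m³.
RT60 = 0.161 × 627.48 / 32.065 = 3.15 s.

3.15 s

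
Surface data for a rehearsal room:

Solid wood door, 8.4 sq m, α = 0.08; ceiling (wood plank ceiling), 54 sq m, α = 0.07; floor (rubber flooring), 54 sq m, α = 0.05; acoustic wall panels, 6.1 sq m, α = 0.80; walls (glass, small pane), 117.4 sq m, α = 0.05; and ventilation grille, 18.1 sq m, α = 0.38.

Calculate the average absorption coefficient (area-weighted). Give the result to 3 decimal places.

0.096

Total surface area S = 258.0 sq m.
Σ(Sᵢαᵢ) = 8.4·0.08 + 54·0.07 + 54·0.05 + 6.1·0.80 + 117.4·0.05 + 18.1·0.38 = 24.780.
ᾱ = A/S = 0.096.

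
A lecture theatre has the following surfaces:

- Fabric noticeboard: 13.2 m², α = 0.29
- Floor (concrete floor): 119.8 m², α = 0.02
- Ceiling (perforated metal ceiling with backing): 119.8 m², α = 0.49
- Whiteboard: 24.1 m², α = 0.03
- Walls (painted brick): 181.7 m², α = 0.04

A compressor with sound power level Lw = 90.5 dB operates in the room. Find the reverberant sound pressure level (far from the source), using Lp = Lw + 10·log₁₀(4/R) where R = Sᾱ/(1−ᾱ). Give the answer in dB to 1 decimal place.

77.1 dB

Σ(Sᵢαᵢ) = 13.2×0.29 + 119.8×0.02 + 119.8×0.49 + 24.1×0.03 + 181.7×0.04 = 72.917; total area S = 458.6 m².
ᾱ = 72.917/458.6 = 0.1590; R = Sᾱ/(1−ᾱ) = 72.917/(1−0.1590) = 86.703 m².
Lp = 90.5 + 10·log₁₀(4/86.703) = 90.5 + (-13.36) = 77.1 dB.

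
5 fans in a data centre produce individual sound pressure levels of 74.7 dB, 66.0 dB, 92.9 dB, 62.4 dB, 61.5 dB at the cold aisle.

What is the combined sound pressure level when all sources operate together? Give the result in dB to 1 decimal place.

Σ 10^(Lᵢ/10) = 1.986e+09.
Combined level = 10 log₁₀(1.986e+09) = 93.0 dB.

93.0 dB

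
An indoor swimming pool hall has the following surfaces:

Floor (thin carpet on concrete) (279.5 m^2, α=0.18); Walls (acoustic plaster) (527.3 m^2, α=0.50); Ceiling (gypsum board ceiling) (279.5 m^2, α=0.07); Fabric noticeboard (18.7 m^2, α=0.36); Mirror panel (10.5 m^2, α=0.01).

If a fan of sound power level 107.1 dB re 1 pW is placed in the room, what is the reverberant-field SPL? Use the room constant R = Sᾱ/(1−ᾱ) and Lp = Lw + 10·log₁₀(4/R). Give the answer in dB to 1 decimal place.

A = 340.362 sabins; S = 1115.5 m^2.
ᾱ = 0.3051, so room constant R = A/(1−ᾱ) = 489.800 m^2.
Lp = Lw + 10 log₁₀(4/R) = 107.1 -20.88 = 86.2 dB.

86.2 dB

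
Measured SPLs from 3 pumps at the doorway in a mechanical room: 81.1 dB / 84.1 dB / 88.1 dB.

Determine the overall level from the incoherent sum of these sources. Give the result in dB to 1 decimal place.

90.1 dB

Converting to relative power and adding: 10^(81.1/10) + 10^(84.1/10) + 10^(88.1/10) = 1.032e+09.
Back to dB: 10·log₁₀ Σ = 90.1 dB.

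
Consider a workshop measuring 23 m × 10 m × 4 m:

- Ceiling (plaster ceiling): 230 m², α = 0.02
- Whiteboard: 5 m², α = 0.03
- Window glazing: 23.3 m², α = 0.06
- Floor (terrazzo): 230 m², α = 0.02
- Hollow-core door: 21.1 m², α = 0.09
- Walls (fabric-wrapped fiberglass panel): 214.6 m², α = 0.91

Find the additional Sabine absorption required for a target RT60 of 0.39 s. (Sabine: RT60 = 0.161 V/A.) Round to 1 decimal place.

Total absorption A₁ = 230×0.02 + 5×0.03 + 23.3×0.06 + 230×0.02 + 21.1×0.09 + 214.6×0.91
  = 4.600 + 0.150 + 1.398 + 4.600 + 1.899 + 195.286 = 207.933 m² sabins.
For T = 0.39 s, need A₂ = 0.161·V/T = 0.161·920/0.39 = 379.795 sabins.
ΔA = A₂ − A₁ = 379.795 − 207.933 = 171.9 sabins.

171.9 sabins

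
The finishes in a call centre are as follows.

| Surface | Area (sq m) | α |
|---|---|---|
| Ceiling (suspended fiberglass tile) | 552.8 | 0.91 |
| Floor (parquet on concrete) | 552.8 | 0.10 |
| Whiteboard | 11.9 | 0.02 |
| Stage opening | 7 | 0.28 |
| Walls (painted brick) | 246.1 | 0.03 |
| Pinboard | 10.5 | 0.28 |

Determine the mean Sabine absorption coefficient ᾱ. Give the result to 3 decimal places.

0.413

Total surface area S = 1381.1 sq m.
Weighted sum Σ Sα = 570.849.
ᾱ = A/S = 0.413.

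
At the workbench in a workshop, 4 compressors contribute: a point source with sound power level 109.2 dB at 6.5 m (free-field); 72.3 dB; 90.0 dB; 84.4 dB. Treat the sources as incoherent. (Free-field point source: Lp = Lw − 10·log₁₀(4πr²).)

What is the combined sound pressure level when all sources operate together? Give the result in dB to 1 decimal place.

Source at 6.5 m: Lp = 109.2 − 10·log₁₀(4π·6.5²) = 109.2 − 10·log₁₀(530.929) = 81.9 dB.
Sum in the linear (power) domain: Σ 10^(Lᵢ/10) = 10^(81.9/10) + 10^(72.3/10) + 10^(90.0/10) + 10^(84.4/10) = 1.447e+09.
Back to dB: 10·log₁₀ Σ = 91.6 dB.

91.6 dB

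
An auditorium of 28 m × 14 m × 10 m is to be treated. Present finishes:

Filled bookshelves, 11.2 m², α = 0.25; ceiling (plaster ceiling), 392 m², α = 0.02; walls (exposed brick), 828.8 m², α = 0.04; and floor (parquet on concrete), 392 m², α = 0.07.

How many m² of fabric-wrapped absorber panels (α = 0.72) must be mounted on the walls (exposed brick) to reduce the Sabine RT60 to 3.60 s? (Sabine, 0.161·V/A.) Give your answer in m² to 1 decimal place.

153.1

Total absorption A₁ = 11.2*0.25 + 392*0.02 + 828.8*0.04 + 392*0.07
  = 2.800 + 7.840 + 33.152 + 27.440 = 71.232 m² sabins.
V = 3920 m³. Target absorption A₂ = 0.161 × 3920 / 3.60 = 175.311 sabins.
Absorption to add: 175.311 − 71.232 = 104.079 sabins.
Each m² of panel replacing the walls (exposed brick) adds (0.72 − 0.04) = 0.68 sabins.
Panel area = 104.079 / 0.68 = 153.1 m².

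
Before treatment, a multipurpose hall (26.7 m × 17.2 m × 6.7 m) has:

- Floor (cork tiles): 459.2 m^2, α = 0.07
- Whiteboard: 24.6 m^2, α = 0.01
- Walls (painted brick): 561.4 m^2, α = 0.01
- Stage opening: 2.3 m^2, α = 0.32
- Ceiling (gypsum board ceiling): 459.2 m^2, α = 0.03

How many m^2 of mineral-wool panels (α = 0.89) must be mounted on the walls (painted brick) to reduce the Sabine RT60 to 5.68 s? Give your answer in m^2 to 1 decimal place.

Summing Sᵢαᵢ: 32.144 + 0.246 + 5.614 + 0.736 + 13.776 → A₁ = 52.516 sabins.
V = 3076.908 m³. Target absorption A₂ = 0.161 × 3076.908 / 5.68 = 87.215 sabins.
ΔA needed = 87.215 − 52.516 = 34.699 sabins.
Each m^2 of panel replacing the walls (painted brick) adds (0.89 − 0.01) = 0.88 sabins.
Area = ΔA/Δα = 34.699/0.88 = 39.4 m^2.

39.4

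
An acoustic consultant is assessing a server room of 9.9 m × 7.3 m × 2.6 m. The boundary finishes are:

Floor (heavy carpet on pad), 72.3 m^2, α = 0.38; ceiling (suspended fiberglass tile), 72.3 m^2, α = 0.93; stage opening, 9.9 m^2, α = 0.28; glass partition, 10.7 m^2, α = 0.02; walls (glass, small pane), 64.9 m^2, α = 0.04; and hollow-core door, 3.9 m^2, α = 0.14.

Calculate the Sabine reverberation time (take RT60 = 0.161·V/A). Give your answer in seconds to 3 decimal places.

0.300 sec

Equivalent absorption area: A = 72.3·0.38 + 72.3·0.93 + 9.9·0.28 + 10.7·0.02 + 64.9·0.04 + 3.9·0.14 = 100.841 m^2.
V = 9.9·7.3·2.6 = 187.902 m³.
RT60 = 0.161 · V / A = 0.161 × 187.902 / 100.841 = 0.300 s.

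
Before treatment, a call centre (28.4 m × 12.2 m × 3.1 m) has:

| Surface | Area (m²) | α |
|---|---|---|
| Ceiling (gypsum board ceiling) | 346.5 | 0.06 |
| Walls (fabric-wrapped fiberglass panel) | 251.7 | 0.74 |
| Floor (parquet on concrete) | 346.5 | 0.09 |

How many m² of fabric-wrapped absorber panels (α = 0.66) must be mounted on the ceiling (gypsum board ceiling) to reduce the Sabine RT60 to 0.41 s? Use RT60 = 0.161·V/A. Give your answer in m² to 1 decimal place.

305.9

Summing Sᵢαᵢ: 20.790 + 186.258 + 31.185 → A₁ = 238.233 sabins.
Required A₂ = 0.161·1074.088/0.41 = 421.776 sabins.
ΔA needed = 421.776 − 238.233 = 183.543 sabins.
Each m² of panel replacing the ceiling (gypsum board ceiling) adds (0.66 − 0.06) = 0.60 sabins.
Panel area = 183.543 / 0.60 = 305.9 m².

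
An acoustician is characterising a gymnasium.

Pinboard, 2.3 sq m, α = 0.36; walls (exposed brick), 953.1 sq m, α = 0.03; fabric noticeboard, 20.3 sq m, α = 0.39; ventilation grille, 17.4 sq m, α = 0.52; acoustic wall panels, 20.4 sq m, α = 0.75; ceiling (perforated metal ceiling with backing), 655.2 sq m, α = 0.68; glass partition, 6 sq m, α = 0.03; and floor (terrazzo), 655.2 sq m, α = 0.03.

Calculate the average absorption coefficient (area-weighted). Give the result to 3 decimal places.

0.226

Total surface area S = 2329.9 sq m.
Σ(Sᵢαᵢ) = 2.3*0.36 + 953.1*0.03 + 20.3*0.39 + 17.4*0.52 + 20.4*0.75 + 655.2*0.68 + 6*0.03 + 655.2*0.03 = 527.058.
ᾱ = A/S = 0.226.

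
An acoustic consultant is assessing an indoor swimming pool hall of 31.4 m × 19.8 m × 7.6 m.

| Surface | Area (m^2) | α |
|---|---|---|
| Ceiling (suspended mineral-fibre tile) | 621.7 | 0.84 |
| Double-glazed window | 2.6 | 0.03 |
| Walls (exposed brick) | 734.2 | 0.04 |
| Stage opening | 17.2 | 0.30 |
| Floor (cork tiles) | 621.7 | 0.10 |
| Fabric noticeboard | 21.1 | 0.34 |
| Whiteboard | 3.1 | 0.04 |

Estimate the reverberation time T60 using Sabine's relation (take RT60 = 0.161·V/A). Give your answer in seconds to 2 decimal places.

Total absorption A = 621.7·0.84 + 2.6·0.03 + 734.2·0.04 + 17.2·0.30 + 621.7·0.10 + 21.1·0.34 + 3.1·0.04
  = 522.228 + 0.078 + 29.368 + 5.160 + 62.170 + 7.174 + 0.124 = 626.302 m^2 sabins.
Volume V = 31.4 × 19.8 × 7.6 = 4725.072 m³.
Sabine: RT60 = 0.161 × 4725.072 / 626.302 = 1.21 s.

1.21 seconds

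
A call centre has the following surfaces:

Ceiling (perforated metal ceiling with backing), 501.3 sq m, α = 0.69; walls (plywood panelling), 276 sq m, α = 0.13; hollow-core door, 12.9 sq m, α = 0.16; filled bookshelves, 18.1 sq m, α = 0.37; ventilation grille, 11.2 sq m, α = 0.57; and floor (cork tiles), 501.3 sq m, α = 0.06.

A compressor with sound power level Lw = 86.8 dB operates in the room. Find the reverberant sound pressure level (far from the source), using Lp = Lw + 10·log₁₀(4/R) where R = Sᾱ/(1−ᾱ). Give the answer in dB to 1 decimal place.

A = 427.000 sabins; S = 1320.8 sq m.
ᾱ = 427.000/1320.8 = 0.3233; R = Sᾱ/(1−ᾱ) = 427.000/(1−0.3233) = 631.003 sq m.
Lp = Lw + 10 log₁₀(4/R) = 86.8 -21.98 = 64.8 dB.

64.8 dB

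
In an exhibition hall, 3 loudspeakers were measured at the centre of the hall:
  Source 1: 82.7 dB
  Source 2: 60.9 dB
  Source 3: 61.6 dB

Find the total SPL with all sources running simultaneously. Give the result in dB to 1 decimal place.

82.8 dB

Σ 10^(Lᵢ/10) = 1.889e+08.
Back to dB: 10·log₁₀ Σ = 82.8 dB.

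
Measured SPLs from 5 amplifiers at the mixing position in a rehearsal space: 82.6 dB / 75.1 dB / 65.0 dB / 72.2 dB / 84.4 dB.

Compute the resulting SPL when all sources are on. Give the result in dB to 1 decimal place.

Σ 10^(Lᵢ/10) = 5.095e+08.
Combined level = 10 log₁₀(5.095e+08) = 87.1 dB.

87.1 dB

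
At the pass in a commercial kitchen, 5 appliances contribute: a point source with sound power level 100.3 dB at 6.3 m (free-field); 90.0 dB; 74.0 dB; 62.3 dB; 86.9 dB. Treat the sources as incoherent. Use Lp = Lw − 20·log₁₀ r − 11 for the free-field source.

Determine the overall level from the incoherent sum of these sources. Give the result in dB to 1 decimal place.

Source at 6.3 m: Lp = 100.3 − 20·log₁₀(6.3) − 11 = 73.3 dB.
Converting to relative power and adding: 10^(73.3/10) + 10^(90.0/10) + 10^(74.0/10) + 10^(62.3/10) + 10^(86.9/10) = 1.538e+09.
Back to dB: 10·log₁₀ Σ = 91.9 dB.

91.9 dB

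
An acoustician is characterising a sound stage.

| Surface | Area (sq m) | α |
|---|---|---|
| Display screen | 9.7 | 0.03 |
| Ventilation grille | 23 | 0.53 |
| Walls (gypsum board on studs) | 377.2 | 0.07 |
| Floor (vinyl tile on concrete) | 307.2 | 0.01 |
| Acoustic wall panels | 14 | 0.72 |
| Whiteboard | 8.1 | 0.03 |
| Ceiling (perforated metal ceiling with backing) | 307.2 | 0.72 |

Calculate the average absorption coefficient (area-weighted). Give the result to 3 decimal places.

S = Σ Sᵢ = 9.7 + 23 + 377.2 + 307.2 + 14 + 8.1 + 307.2 = 1046.4 sq m.
A = 9.7×0.03 + 23×0.53 + 377.2×0.07 + 307.2×0.01 + 14×0.72 + 8.1×0.03 + 307.2×0.72 = 273.464 sabins.
ᾱ = 273.464 / 1046.4 = 0.261.

0.261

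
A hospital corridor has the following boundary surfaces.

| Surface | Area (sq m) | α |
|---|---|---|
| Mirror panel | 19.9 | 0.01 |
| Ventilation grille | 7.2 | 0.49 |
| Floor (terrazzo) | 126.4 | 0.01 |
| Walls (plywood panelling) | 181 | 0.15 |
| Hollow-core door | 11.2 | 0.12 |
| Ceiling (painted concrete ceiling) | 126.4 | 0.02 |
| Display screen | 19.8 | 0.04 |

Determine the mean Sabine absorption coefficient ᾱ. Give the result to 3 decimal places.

Total surface area S = 491.9 sq m.
Σ(Sᵢαᵢ) = 19.9×0.01 + 7.2×0.49 + 126.4×0.01 + 181×0.15 + 11.2×0.12 + 126.4×0.02 + 19.8×0.04 = 36.805.
ᾱ = A/S = 0.075.

0.075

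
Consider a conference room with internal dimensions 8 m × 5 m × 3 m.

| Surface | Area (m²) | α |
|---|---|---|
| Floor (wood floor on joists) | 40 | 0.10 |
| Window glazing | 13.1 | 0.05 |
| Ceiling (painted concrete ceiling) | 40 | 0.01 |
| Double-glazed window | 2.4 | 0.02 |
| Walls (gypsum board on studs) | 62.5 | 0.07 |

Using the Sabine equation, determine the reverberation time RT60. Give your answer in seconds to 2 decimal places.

2.04 seconds

A = Σ Sᵢαᵢ = 40·0.10 + 13.1·0.05 + 40·0.01 + 2.4·0.02 + 62.5·0.07 = 9.478 sabins.
Volume V = 8 × 5 × 3 = 120 m³.
Sabine: RT60 = 0.161 × 120 / 9.478 = 2.04 s.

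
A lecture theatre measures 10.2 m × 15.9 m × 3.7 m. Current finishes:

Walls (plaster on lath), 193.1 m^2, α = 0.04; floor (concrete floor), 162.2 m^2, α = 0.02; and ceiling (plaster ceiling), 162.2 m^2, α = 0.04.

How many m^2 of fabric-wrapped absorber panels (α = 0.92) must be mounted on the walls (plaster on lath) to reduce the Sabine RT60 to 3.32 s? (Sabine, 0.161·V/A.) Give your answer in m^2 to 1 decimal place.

13.2

A₁ = Σ Sᵢαᵢ = 193.1·0.04 + 162.2·0.02 + 162.2·0.04 = 17.456 sabins.
Required A₂ = 0.161·600.066/3.32 = 29.100 sabins.
ΔA needed = 29.100 − 17.456 = 11.644 sabins.
Each m^2 of panel replacing the walls (plaster on lath) adds (0.92 − 0.04) = 0.88 sabins.
Panel area = 11.644 / 0.88 = 13.2 m^2.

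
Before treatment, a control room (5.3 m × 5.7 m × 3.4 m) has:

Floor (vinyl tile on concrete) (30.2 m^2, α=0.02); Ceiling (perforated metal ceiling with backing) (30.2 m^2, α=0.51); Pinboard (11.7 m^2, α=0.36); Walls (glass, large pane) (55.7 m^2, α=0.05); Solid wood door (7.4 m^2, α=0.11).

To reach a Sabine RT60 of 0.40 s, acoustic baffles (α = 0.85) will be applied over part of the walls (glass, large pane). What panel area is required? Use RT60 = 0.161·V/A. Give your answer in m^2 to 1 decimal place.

21.9

Equivalent absorption area: A₁ = 30.2*0.02 + 30.2*0.51 + 11.7*0.36 + 55.7*0.05 + 7.4*0.11 = 23.817 m^2.
V = 102.714 m³. Target absorption A₂ = 0.161 × 102.714 / 0.40 = 41.342 sabins.
ΔA needed = 41.342 − 23.817 = 17.525 sabins.
Net gain per m^2: Δα = 0.85 − 0.05 = 0.80.
Panel area = 17.525 / 0.80 = 21.9 m^2.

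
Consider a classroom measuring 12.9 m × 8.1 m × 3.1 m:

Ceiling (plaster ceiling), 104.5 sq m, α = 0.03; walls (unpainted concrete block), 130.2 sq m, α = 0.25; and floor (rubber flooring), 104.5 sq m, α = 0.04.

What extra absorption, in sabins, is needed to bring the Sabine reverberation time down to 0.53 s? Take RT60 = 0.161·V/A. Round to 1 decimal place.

58.5 sabins

A₁ = Σ Sᵢαᵢ = 104.5*0.03 + 130.2*0.25 + 104.5*0.04 = 39.865 sabins.
Target A₂ = 0.161·323.919/0.53 = 98.398 sabins (V = 323.919 m³).
Shortfall: 98.398 − 39.865 = 58.5 sabins.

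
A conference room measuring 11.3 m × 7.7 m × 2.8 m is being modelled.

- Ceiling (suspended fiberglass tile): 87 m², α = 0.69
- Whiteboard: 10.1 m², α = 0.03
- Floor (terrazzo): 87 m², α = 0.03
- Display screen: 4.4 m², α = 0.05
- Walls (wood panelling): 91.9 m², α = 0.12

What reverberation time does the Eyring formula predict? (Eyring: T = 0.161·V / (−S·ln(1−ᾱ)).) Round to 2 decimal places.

0.46 s

S = Σ Sᵢ = 280.4 m².
Absorption A = 87×0.69 + 10.1×0.03 + 87×0.03 + 4.4×0.05 + 91.9×0.12 = 74.191 sabins.
ᾱ = 74.191 / 280.4 = 0.2646.
−S·ln(1−ᾱ) = −280.4 × ln(1 − 0.2646) = 86.178.
V = 11.3 × 7.7 × 2.8 = 243.628 m³.
RT60 = 0.161 × 243.628 / 86.178 = 0.46 s.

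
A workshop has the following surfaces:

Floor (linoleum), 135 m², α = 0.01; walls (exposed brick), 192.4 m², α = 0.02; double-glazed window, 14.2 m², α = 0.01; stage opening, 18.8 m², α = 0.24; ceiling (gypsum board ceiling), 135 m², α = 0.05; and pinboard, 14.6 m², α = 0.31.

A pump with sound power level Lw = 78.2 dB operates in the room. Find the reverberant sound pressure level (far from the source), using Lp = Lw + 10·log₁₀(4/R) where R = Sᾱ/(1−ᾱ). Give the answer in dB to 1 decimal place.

A = 21.128 sabins; S = 510.0 m².
ᾱ = 0.0414, so room constant R = A/(1−ᾱ) = 22.040 m².
Lp = 78.2 + 10·log₁₀(4/22.040) = 78.2 + (-7.41) = 70.8 dB.

70.8 dB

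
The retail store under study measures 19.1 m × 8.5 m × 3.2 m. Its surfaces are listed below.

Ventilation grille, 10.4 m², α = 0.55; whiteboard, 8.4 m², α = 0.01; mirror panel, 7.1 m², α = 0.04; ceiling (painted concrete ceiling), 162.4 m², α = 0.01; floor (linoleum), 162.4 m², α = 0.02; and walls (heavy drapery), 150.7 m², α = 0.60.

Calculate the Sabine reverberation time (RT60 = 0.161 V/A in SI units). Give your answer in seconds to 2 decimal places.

0.83 sec

Total absorption A = 10.4×0.55 + 8.4×0.01 + 7.1×0.04 + 162.4×0.01 + 162.4×0.02 + 150.7×0.60
  = 5.720 + 0.084 + 0.284 + 1.624 + 3.248 + 90.420 = 101.380 m² sabins.
Volume V = 19.1 × 8.5 × 3.2 = 519.52 m³.
Sabine: RT60 = 0.161 × 519.52 / 101.380 = 0.83 s.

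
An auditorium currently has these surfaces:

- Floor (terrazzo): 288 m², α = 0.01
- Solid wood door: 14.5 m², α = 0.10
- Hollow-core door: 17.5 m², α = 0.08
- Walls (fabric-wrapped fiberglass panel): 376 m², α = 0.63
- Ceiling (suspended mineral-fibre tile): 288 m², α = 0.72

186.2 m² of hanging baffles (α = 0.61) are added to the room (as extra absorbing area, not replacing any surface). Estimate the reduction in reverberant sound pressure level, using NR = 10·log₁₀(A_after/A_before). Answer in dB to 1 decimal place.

Summing Sᵢαᵢ: 2.880 + 1.450 + 1.400 + 236.880 + 207.360 → A_before = 449.970 sabins.
Treatment contributes 186.2·0.61 = 113.582 sabins.
A_after = 449.970 + 113.582 = 563.552 sabins.
NR = 10·log₁₀(563.552/449.970) = 1.0 dB.

1.0 dB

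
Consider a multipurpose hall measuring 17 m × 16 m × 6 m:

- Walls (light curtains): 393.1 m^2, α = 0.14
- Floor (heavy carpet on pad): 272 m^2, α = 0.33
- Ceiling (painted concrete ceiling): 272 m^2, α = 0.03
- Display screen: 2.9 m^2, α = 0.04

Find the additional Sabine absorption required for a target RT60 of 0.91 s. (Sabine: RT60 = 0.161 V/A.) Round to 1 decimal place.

135.7 sabins

Equivalent absorption area: A₁ = 393.1*0.14 + 272*0.33 + 272*0.03 + 2.9*0.04 = 153.070 m^2.
V = 1632 m³. Required absorption A₂ = 0.161 × 1632 / 0.91 = 288.738 sabins.
ΔA = A₂ − A₁ = 288.738 − 153.070 = 135.7 sabins.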